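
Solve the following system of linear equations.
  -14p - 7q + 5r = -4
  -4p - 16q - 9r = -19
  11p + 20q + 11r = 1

p = -4, q = 5, r = -5

Row-reduce the augmented matrix:
R1 ← R1 / (-14).
R2 ← R2 + 4·R1.
R3 ← R3 − 11·R1.
R2 ← R2 / (-14).
R1 ← R1 − 1/2·R2.
R3 ← R3 − 29/2·R2.
R3 ← R3 / (809/196).
R1 ← R1 + 143/196·R3.
R2 ← R2 − 73/98·R3.
Reading off the reduced rows gives p = -4, q = 5, r = -5.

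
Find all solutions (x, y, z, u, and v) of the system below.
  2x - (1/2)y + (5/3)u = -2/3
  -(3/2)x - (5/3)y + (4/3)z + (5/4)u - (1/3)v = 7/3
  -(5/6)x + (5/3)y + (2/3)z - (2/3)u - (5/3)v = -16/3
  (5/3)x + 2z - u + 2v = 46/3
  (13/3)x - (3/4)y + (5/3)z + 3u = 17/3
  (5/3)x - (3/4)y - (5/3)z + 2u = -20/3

no solution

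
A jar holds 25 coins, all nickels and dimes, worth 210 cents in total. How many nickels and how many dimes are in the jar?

Let n = nickels, d = dimes.
  d + n = 25
  5n + 10d = 210
Row-reduce the augmented matrix:
R2 ← R2 − 5·R1.
R2 ← R2 / (5).
R1 ← R1 − 1·R2.
Reading off the reduced rows gives n = 8, d = 17.

nickels: 8, dimes: 17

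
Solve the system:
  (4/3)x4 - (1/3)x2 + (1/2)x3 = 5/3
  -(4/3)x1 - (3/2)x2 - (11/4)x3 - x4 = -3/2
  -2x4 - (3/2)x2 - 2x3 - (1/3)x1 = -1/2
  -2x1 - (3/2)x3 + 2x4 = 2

no solution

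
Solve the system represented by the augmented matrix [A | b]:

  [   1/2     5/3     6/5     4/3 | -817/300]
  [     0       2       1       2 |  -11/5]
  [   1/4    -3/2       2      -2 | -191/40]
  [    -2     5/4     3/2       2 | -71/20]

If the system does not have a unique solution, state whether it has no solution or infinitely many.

Row-reduce the augmented matrix:
R1 ← R1 / (1/2).
R3 ← R3 − 1/4·R1.
R4 ← R4 + 2·R1.
R2 ← R2 / (2).
R1 ← R1 − 10/3·R2.
R3 ← R3 + 7/3·R2.
R4 ← R4 − 95/12·R2.
R3 ← R3 / (77/30).
R1 ← R1 − 11/15·R3.
R2 ← R2 − 1/2·R3.
R4 ← R4 − 281/120·R3.
R4 ← R4 / (-43/154).
R1 ← R1 + 4/7·R4.
R2 ← R2 − 82/77·R4.
R3 ← R3 + 10/77·R4.
Reading off the reduced rows gives x_1 = 1/2, x_2 = -1, x_3 = -11/5, x_4 = 1.

x_1 = 1/2, x_2 = -1, x_3 = -11/5, x_4 = 1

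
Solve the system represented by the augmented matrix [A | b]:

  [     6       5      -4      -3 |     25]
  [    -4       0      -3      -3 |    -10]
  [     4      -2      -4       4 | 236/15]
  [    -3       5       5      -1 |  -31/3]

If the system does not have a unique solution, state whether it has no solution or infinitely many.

Row-reduce the augmented matrix:
R1 ← R1 / (6).
R2 ← R2 + 4·R1.
R3 ← R3 − 4·R1.
R4 ← R4 + 3·R1.
R2 ← R2 / (10/3).
R1 ← R1 − 5/6·R2.
R3 ← R3 + 16/3·R2.
R4 ← R4 − 15/2·R2.
R3 ← R3 / (-52/5).
R1 ← R1 − 3/4·R3.
R2 ← R2 + 17/10·R3.
R4 ← R4 − 63/4·R3.
R4 ← R4 / (595/104).
R1 ← R1 − 63/104·R4.
R2 ← R2 + 61/52·R4.
R3 ← R3 − 5/26·R4.
Reading off the reduced rows gives x_1 = 3, x_2 = 4/5, x_3 = -1, x_4 = 1/3.

x_1 = 3, x_2 = 4/5, x_3 = -1, x_4 = 1/3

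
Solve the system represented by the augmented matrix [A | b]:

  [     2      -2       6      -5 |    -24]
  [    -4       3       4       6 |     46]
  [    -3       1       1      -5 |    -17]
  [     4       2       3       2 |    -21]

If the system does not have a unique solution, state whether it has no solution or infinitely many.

Row-reduce the augmented matrix:
R1 ← R1 / (2).
R2 ← R2 + 4·R1.
R3 ← R3 + 3·R1.
R4 ← R4 − 4·R1.
R2 ← R2 / (-1).
R1 ← R1 + 1·R2.
R3 ← R3 + 2·R2.
R4 ← R4 − 6·R2.
R3 ← R3 / (-22).
R1 ← R1 + 13·R3.
R2 ← R2 + 16·R3.
R4 ← R4 − 87·R3.
R4 ← R4 / (-1311/44).
R1 ← R1 − 183/44·R4.
R2 ← R2 − 80/11·R4.
R3 ← R3 − 9/44·R4.
Reading off the reduced rows gives x_1 = -6, x_2 = -6, x_3 = 1, x_4 = 6.

x_1 = -6, x_2 = -6, x_3 = 1, x_4 = 6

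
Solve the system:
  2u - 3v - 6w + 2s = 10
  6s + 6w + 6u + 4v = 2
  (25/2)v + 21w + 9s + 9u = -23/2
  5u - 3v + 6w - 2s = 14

Row-reduce:
R1 ← R1 / (2).
R2 ← R2 − 6·R1.
R3 ← R3 − 9·R1.
R4 ← R4 − 5·R1.
R2 ← R2 / (13).
R1 ← R1 + 3/2·R2.
R3 ← R3 − 26·R2.
R4 ← R4 − 9/2·R2.
Swap R3 and R4.
R3 ← R3 / (165/13).
R1 ← R1 + 3/13·R3.
R2 ← R2 − 24/13·R3.
Row 4 reduces to 0 = -1/2, a contradiction. The system is inconsistent.

no solution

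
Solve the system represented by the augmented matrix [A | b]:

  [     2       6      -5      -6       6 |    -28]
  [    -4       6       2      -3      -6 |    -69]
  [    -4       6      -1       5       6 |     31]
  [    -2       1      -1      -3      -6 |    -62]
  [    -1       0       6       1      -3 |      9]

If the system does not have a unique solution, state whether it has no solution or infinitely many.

x_1 = 2, x_2 = -3, x_3 = 4, x_4 = 5, x_5 = 6

Row-reduce the augmented matrix:
R1 ← R1 / (2).
R2 ← R2 + 4·R1.
R3 ← R3 + 4·R1.
R4 ← R4 + 2·R1.
R5 ← R5 + 1·R1.
R2 ← R2 / (18).
R1 ← R1 − 3·R2.
R3 ← R3 − 18·R2.
R4 ← R4 − 7·R2.
R5 ← R5 − 3·R2.
R3 ← R3 / (-3).
R1 ← R1 + 7/6·R3.
R2 ← R2 + 4/9·R3.
R4 ← R4 + 26/9·R3.
R5 ← R5 − 29/6·R3.
R4 ← R4 / (-587/54).
R1 ← R1 + 65/18·R4.
R2 ← R2 + 109/54·R4.
R3 ← R3 + 8/3·R4.
R5 ← R5 − 241/18·R4.
R5 ← R5 / (720/587).
R1 ← R1 − 1143/587·R5.
R2 ← R2 − 666/587·R5.
R3 ← R3 + 348/587·R5.
R4 ← R4 − 750/587·R5.
Reading off the reduced rows gives x_1 = 2, x_2 = -3, x_3 = 4, x_4 = 5, x_5 = 6.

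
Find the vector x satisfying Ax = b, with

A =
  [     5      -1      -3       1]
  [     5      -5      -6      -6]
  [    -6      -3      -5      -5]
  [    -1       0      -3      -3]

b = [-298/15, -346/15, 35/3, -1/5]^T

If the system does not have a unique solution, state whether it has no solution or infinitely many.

x_1 = -3, x_2 = 1/3, x_3 = 7/5, x_4 = -1/3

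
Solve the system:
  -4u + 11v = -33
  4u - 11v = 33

infinitely many solutions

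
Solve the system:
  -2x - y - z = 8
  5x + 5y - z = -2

infinitely many solutions

Row-reduce:
R1 ← R1 / (-2).
R2 ← R2 − 5·R1.
R2 ← R2 / (5/2).
R1 ← R1 − 1/2·R2.
Rank is 2 with 3 unknowns, leaving z free.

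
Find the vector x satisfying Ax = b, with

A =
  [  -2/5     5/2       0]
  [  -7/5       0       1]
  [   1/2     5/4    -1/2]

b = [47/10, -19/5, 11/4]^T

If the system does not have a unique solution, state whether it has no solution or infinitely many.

no solution

Row-reduce:
R1 ← R1 / (-2/5).
R2 ← R2 + 7/5·R1.
R3 ← R3 − 1/2·R1.
R2 ← R2 / (-35/4).
R1 ← R1 + 25/4·R2.
R3 ← R3 − 35/8·R2.
Row 3 reduces to 0 = -3/2, a contradiction. The system is inconsistent.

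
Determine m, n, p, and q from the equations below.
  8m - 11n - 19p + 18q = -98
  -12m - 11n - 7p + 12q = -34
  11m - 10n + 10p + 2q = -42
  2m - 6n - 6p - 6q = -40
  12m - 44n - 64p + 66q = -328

Row-reduce the augmented matrix:
R1 ← R1 / (8).
R2 ← R2 + 12·R1.
R3 ← R3 − 11·R1.
R4 ← R4 − 2·R1.
R5 ← R5 − 12·R1.
R2 ← R2 / (-55/2).
R1 ← R1 + 11/8·R2.
R3 ← R3 − 41/8·R2.
R4 ← R4 + 13/4·R2.
R5 ← R5 + 55/2·R2.
R3 ← R3 / (1623/55).
R1 ← R1 + 3/5·R3.
R2 ← R2 − 71/55·R3.
R4 ← R4 − 162/55·R3.
R4 ← R4 / (-7338/541).
R1 ← R1 + 8/541·R4.
R2 ← R2 + 2405/3246·R4.
R3 ← R3 + 1703/3246·R4.
R5 reduces to 0 = 0, so the extra equation is consistent.
Reading off the reduced rows gives m = -2, n = 4, p = 2, q = 0.

m = -2, n = 4, p = 2, q = 0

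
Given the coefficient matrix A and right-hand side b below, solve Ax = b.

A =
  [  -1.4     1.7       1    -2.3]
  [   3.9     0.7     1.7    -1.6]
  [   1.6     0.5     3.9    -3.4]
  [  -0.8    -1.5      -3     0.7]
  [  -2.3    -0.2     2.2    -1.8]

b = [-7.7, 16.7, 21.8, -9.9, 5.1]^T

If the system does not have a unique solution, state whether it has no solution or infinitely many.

x_1 = 3, x_2 = -5, x_3 = 5, x_4 = 0

Row-reduce the augmented matrix:
R1 ← R1 / (-7/5).
R2 ← R2 − 39/10·R1.
R3 ← R3 − 8/5·R1.
R4 ← R4 + 4/5·R1.
R5 ← R5 + 23/10·R1.
R2 ← R2 / (761/140).
R1 ← R1 + 17/14·R2.
R3 ← R3 − 171/70·R2.
R4 ← R4 + 173/70·R2.
R5 ← R5 + 419/140·R2.
R3 ← R3 / (4607/1522).
R1 ← R1 − 219/761·R3.
R2 ← R2 − 628/761·R3.
R4 ← R4 + 5829/3805·R3.
R5 ← R5 − 4607/1522·R3.
R4 ← R4 / (-328957/115175).
R1 ← R1 − 1962/23035·R4.
R2 ← R2 + 18671/23035·R4.
R3 ← R3 + 18493/23035·R4.
R5 reduces to 0 = 0, so the extra equation is consistent.
Reading off the reduced rows gives x_1 = 3, x_2 = -5, x_3 = 5, x_4 = 0.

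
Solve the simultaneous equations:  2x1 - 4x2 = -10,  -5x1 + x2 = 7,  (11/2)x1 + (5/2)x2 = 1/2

no solution

Row-reduce:
R1 ← R1 / (2).
R2 ← R2 + 5·R1.
R3 ← R3 − 11/2·R1.
R2 ← R2 / (-9).
R1 ← R1 + 2·R2.
R3 ← R3 − 27/2·R2.
Row 3 reduces to 0 = 1, a contradiction. The system is inconsistent.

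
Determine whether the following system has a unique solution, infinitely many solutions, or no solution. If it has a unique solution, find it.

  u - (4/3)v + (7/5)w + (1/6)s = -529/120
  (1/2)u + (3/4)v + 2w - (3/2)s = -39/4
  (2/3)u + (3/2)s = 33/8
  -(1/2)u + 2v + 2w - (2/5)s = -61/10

Row-reduce the augmented matrix:
R2 ← R2 − 1/2·R1.
R3 ← R3 − 2/3·R1.
R4 ← R4 + 1/2·R1.
R2 ← R2 / (17/12).
R1 ← R1 + 4/3·R2.
R3 ← R3 − 8/9·R2.
R4 ← R4 − 4/3·R2.
R3 ← R3 / (-446/255).
R1 ← R1 − 223/85·R3.
R2 ← R2 − 78/85·R3.
R4 ← R4 − 251/170·R3.
R4 ← R4 / (28407/8920).
R1 ← R1 − 9/4·R4.
R2 ← R2 − 59/446·R4.
R3 ← R3 + 1215/892·R4.
Reading off the reduced rows gives u = 0, v = 1/2, w = -3, s = 11/4.

u = 0, v = 1/2, w = -3, s = 11/4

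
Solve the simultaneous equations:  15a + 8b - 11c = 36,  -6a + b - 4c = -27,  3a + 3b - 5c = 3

Row-reduce:
R1 ← R1 / (15).
R2 ← R2 + 6·R1.
R3 ← R3 − 3·R1.
R2 ← R2 / (21/5).
R1 ← R1 − 8/15·R2.
R3 ← R3 − 7/5·R2.
Rank is 2 with 3 unknowns, leaving c free.

infinitely many solutions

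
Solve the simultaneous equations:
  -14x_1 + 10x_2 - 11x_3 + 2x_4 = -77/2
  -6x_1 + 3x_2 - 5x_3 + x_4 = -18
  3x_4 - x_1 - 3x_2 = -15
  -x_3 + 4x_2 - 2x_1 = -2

no solution

Row-reduce:
R1 ← R1 / (-14).
R2 ← R2 + 6·R1.
R3 ← R3 + 1·R1.
R4 ← R4 + 2·R1.
R2 ← R2 / (-9/7).
R1 ← R1 + 5/7·R2.
R3 ← R3 + 26/7·R2.
R4 ← R4 − 18/7·R2.
R3 ← R3 / (29/18).
R1 ← R1 − 17/18·R3.
R2 ← R2 − 2/9·R3.
Row 4 reduces to 0 = 1/2, a contradiction. The system is inconsistent.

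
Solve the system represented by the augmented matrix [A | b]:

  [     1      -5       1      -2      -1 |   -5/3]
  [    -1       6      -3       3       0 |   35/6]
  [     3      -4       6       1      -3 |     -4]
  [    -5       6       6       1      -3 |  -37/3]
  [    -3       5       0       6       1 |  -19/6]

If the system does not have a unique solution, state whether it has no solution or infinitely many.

x_1 = 5/3, x_2 = 1/2, x_3 = -3/2, x_4 = 0, x_5 = -2/3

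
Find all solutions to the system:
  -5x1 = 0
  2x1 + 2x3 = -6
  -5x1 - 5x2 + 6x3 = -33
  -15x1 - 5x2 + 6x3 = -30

no solution

Row-reduce:
R1 ← R1 / (-5).
R2 ← R2 − 2·R1.
R3 ← R3 + 5·R1.
R4 ← R4 + 15·R1.
Swap R2 and R3.
R2 ← R2 / (-5).
R4 ← R4 + 5·R2.
R3 ← R3 / (2).
R2 ← R2 + 6/5·R3.
Row 4 reduces to 0 = 3, a contradiction. The system is inconsistent.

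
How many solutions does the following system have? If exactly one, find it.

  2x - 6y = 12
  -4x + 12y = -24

Row-reduce:
R1 ← R1 / (2).
R2 ← R2 + 4·R1.
Rank is 1 with 2 unknowns, leaving y free.

infinitely many solutions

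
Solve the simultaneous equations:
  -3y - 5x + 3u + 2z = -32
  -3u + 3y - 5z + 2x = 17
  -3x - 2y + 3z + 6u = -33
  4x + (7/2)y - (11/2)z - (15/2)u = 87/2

no solution

Row-reduce:
R1 ← R1 / (-5).
R2 ← R2 − 2·R1.
R3 ← R3 + 3·R1.
R4 ← R4 − 4·R1.
R2 ← R2 / (9/5).
R1 ← R1 − 3/5·R2.
R3 ← R3 + 1/5·R2.
R4 ← R4 − 11/10·R2.
R3 ← R3 / (4/3).
R1 ← R1 − 1·R3.
R2 ← R2 + 7/3·R3.
R4 ← R4 + 4/3·R3.
Row 4 reduces to 0 = 2, a contradiction. The system is inconsistent.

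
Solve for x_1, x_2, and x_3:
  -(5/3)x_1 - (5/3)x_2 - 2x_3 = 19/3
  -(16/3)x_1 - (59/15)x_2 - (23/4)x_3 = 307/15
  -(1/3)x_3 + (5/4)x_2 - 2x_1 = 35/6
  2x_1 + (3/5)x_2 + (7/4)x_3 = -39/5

x_1 = -1, x_2 = 2, x_3 = -4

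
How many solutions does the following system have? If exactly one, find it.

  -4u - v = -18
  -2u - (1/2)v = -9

infinitely many solutions

Row-reduce:
R1 ← R1 / (-4).
R2 ← R2 + 2·R1.
Rank is 1 with 2 unknowns, leaving v free.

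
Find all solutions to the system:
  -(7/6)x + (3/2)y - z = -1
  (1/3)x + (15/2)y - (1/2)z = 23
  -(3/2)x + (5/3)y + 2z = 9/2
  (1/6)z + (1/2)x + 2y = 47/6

Row-reduce:
R1 ← R1 / (-7/6).
R2 ← R2 − 1/3·R1.
R3 ← R3 + 3/2·R1.
R4 ← R4 − 1/2·R1.
R2 ← R2 / (111/14).
R1 ← R1 + 9/7·R2.
R3 ← R3 + 11/42·R2.
R4 ← R4 − 37/14·R2.
R3 ← R3 / (2171/666).
R1 ← R1 − 27/37·R3.
R2 ← R2 + 11/111·R3.
Row 4 reduces to 0 = -1/6, a contradiction. The system is inconsistent.

no solution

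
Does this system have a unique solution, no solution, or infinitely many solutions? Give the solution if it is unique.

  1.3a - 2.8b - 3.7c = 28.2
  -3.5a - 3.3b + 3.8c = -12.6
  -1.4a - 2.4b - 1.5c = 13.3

a = 1, b = -3, c = -5

Row-reduce the augmented matrix:
R1 ← R1 / (13/10).
R2 ← R2 + 7/2·R1.
R3 ← R3 + 7/5·R1.
R2 ← R2 / (-1409/130).
R1 ← R1 + 28/13·R2.
R3 ← R3 + 352/65·R2.
R3 ← R3 / (-33901/14090).
R1 ← R1 + 2285/1409·R3.
R2 ← R2 − 801/1409·R3.
Reading off the reduced rows gives a = 1, b = -3, c = -5.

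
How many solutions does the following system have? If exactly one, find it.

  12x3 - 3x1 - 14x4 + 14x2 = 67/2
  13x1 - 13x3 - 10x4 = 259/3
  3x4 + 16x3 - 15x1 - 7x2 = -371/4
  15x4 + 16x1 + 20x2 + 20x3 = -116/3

Row-reduce the augmented matrix:
R1 ← R1 / (-3).
R2 ← R2 − 13·R1.
R3 ← R3 + 15·R1.
R4 ← R4 − 16·R1.
R2 ← R2 / (182/3).
R1 ← R1 + 14/3·R2.
R3 ← R3 + 77·R2.
R4 ← R4 − 284/3·R2.
R3 ← R3 / (11/2).
R1 ← R1 + 1·R3.
R2 ← R2 − 9/14·R3.
R4 ← R4 − 162/7·R3.
R4 ← R4 / (120963/1001).
R1 ← R1 + 544/143·R4.
R2 ← R2 − 787/1001·R4.
R3 ← R3 + 434/143·R4.
Reading off the reduced rows gives x1 = 4/3, x2 = 9/4, x3 = -3, x4 = -3.

x1 = 4/3, x2 = 9/4, x3 = -3, x4 = -3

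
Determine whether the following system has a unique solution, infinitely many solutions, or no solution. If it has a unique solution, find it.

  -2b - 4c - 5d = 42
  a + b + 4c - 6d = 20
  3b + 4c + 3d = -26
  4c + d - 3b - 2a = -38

Row-reduce the augmented matrix:
Swap R1 and R2.
R4 ← R4 + 2·R1.
R2 ← R2 / (-2).
R1 ← R1 − 1·R2.
R3 ← R3 − 3·R2.
R4 ← R4 + 1·R2.
R3 ← R3 / (-2).
R1 ← R1 − 2·R3.
R2 ← R2 − 2·R3.
R4 ← R4 − 14·R3.
R4 ← R4 / (-40).
R1 ← R1 + 13·R4.
R2 ← R2 + 2·R4.
R3 ← R3 − 9/4·R4.
Reading off the reduced rows gives a = 0, b = 4, c = -5, d = -6.

a = 0, b = 4, c = -5, d = -6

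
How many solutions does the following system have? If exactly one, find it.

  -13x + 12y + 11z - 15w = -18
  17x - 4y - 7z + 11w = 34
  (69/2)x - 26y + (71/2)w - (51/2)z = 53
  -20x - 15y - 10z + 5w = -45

infinitely many solutions

Row-reduce:
R1 ← R1 / (-13).
R2 ← R2 − 17·R1.
R3 ← R3 − 69/2·R1.
R4 ← R4 + 20·R1.
R2 ← R2 / (152/13).
R1 ← R1 + 12/13·R2.
R3 ← R3 − 76/13·R2.
R4 ← R4 + 435/13·R2.
Swap R3 and R4.
R3 ← R3 / (-110/19).
R1 ← R1 + 5/19·R3.
R2 ← R2 − 12/19·R3.
Rank is 3 with 4 unknowns, leaving w free.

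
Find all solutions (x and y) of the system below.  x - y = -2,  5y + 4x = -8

Row-reduce the augmented matrix:
R2 ← R2 − 4·R1.
R2 ← R2 / (9).
R1 ← R1 + 1·R2.
Reading off the reduced rows gives x = -2, y = 0.

x = -2, y = 0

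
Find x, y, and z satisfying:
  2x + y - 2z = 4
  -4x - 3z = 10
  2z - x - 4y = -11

x = -1, y = 2, z = -2

Row-reduce the augmented matrix:
R1 ← R1 / (2).
R2 ← R2 + 4·R1.
R3 ← R3 + 1·R1.
R2 ← R2 / (2).
R1 ← R1 − 1/2·R2.
R3 ← R3 + 7/2·R2.
R3 ← R3 / (-45/4).
R1 ← R1 − 3/4·R3.
R2 ← R2 + 7/2·R3.
Reading off the reduced rows gives x = -1, y = 2, z = -2.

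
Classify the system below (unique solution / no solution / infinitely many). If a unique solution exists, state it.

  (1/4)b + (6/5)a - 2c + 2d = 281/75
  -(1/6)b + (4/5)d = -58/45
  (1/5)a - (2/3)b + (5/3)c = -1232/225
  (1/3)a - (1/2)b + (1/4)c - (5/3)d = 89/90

Row-reduce the augmented matrix:
R1 ← R1 / (6/5).
R3 ← R3 − 1/5·R1.
R4 ← R4 − 1/3·R1.
R2 ← R2 / (-1/6).
R1 ← R1 − 5/24·R2.
R3 ← R3 + 17/24·R2.
R4 ← R4 + 41/72·R2.
R3 ← R3 / (2).
R1 ← R1 + 5/3·R3.
R4 ← R4 − 29/36·R3.
R4 ← R4 / (-466/135).
R1 ← R1 + 4/9·R4.
R2 ← R2 + 24/5·R4.
R3 ← R3 + 28/15·R4.
Reading off the reduced rows gives a = 2/5, b = 4/3, c = -14/5, d = -4/3.

a = 2/5, b = 4/3, c = -14/5, d = -4/3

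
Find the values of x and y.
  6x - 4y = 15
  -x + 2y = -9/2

Row-reduce the augmented matrix:
R1 ← R1 / (6).
R2 ← R2 + 1·R1.
R2 ← R2 / (4/3).
R1 ← R1 + 2/3·R2.
Reading off the reduced rows gives x = 3/2, y = -3/2.

x = 3/2, y = -3/2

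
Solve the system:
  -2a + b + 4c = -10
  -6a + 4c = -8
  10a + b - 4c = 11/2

no solution

Row-reduce:
R1 ← R1 / (-2).
R2 ← R2 + 6·R1.
R3 ← R3 − 10·R1.
R2 ← R2 / (-3).
R1 ← R1 + 1/2·R2.
R3 ← R3 − 6·R2.
Row 3 reduces to 0 = -1/2, a contradiction. The system is inconsistent.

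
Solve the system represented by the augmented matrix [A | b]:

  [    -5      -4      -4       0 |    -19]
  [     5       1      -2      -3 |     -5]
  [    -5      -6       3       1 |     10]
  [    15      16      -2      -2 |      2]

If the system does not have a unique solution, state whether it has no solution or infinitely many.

Row-reduce:
R1 ← R1 / (-5).
R2 ← R2 − 5·R1.
R3 ← R3 + 5·R1.
R4 ← R4 − 15·R1.
R2 ← R2 / (-3).
R1 ← R1 − 4/5·R2.
R3 ← R3 + 2·R2.
R4 ← R4 − 4·R2.
R3 ← R3 / (11).
R1 ← R1 + 4/5·R3.
R2 ← R2 − 2·R3.
R4 ← R4 + 22·R3.
Row 4 reduces to 0 = 3, a contradiction. The system is inconsistent.

no solution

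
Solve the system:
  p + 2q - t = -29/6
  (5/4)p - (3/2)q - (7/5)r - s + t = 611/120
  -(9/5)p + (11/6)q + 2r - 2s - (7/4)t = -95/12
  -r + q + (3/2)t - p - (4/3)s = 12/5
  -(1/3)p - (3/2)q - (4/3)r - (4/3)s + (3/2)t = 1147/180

Row-reduce the augmented matrix:
R2 ← R2 − 5/4·R1.
R3 ← R3 + 9/5·R1.
R4 ← R4 + 1·R1.
R5 ← R5 + 1/3·R1.
R2 ← R2 / (-4).
R1 ← R1 − 2·R2.
R3 ← R3 − 163/30·R2.
R4 ← R4 − 3·R2.
R5 ← R5 + 5/6·R2.
R3 ← R3 / (59/600).
R1 ← R1 + 7/10·R3.
R2 ← R2 − 7/20·R3.
R4 ← R4 + 41/20·R3.
R5 ← R5 + 25/24·R3.
R4 ← R4 / (-12761/177).
R1 ← R1 + 1440/59·R4.
R2 ← R2 − 720/59·R4.
R3 ← R3 + 2015/59·R4.
R5 ← R5 + 6496/177·R4.
R5 ← R5 / (-8885/21876).
R1 ← R1 + 8240/12761·R5.
R2 ← R2 + 4521/25522·R5.
R3 ← R3 + 15075/12761·R5.
R4 ← R4 − 5739/51044·R5.
Reading off the reduced rows gives p = -1/2, q = -3/2, r = -5/3, s = 1/5, t = 4/3.

p = -1/2, q = -3/2, r = -5/3, s = 1/5, t = 4/3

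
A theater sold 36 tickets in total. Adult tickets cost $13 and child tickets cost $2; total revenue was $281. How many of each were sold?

adult tickets: 19, child tickets: 17

Let a = adult tickets, c = child tickets.
  a + c = 36
  2c + 13a = 281
From equation 1: a = 36 − c.
Substitute into equation 2 and solve: c = 17.
Then a = 19.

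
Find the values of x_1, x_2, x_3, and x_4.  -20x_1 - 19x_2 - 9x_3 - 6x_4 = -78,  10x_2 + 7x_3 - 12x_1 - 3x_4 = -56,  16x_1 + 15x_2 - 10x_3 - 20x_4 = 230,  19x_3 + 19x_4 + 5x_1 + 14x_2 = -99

x_1 = 5, x_2 = 2, x_3 = -4, x_4 = -4

Row-reduce the augmented matrix:
R1 ← R1 / (-20).
R2 ← R2 + 12·R1.
R3 ← R3 − 16·R1.
R4 ← R4 − 5·R1.
R2 ← R2 / (107/5).
R1 ← R1 − 19/20·R2.
R3 ← R3 + 1/5·R2.
R4 ← R4 − 37/4·R2.
R3 ← R3 / (-1828/107).
R1 ← R1 + 43/428·R3.
R2 ← R2 − 62/107·R3.
R4 ← R4 − 4875/428·R3.
R4 ← R4 / (5191/7312).
R1 ← R1 − 3065/7312·R4.
R2 ← R2 + 743/914·R4.
R3 ← R3 − 2653/1828·R4.
Reading off the reduced rows gives x_1 = 5, x_2 = 2, x_3 = -4, x_4 = -4.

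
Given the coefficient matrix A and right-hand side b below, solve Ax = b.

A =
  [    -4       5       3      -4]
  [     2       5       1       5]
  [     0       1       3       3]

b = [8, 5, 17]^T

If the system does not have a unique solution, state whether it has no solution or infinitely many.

Row-reduce:
R1 ← R1 / (-4).
R2 ← R2 − 2·R1.
R2 ← R2 / (15/2).
R1 ← R1 + 5/4·R2.
R3 ← R3 − 1·R2.
R3 ← R3 / (8/3).
R1 ← R1 + 1/3·R3.
R2 ← R2 − 1/3·R3.
Rank is 3 with 4 unknowns, leaving x_4 free.

infinitely many solutions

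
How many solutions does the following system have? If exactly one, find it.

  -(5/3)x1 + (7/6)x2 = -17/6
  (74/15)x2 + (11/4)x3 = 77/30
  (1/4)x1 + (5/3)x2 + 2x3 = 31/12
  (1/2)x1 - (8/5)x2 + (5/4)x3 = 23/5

no solution

Row-reduce:
R1 ← R1 / (-5/3).
R3 ← R3 − 1/4·R1.
R4 ← R4 − 1/2·R1.
R2 ← R2 / (74/15).
R1 ← R1 + 7/10·R2.
R3 ← R3 − 221/120·R2.
R4 ← R4 + 5/4·R2.
R3 ← R3 / (2305/2368).
R1 ← R1 − 231/592·R3.
R2 ← R2 − 165/296·R3.
R4 ← R4 − 2305/1184·R3.
Row 4 reduces to 0 = 2, a contradiction. The system is inconsistent.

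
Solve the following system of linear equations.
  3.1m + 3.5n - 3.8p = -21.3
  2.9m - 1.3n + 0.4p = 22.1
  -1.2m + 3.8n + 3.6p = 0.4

m = 5, n = -4, p = 6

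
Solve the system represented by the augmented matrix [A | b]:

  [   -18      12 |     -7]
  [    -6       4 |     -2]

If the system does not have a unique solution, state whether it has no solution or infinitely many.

Row-reduce:
R1 ← R1 / (-18).
R2 ← R2 + 6·R1.
Row 2 reduces to 0 = 1/3, a contradiction. The system is inconsistent.

no solution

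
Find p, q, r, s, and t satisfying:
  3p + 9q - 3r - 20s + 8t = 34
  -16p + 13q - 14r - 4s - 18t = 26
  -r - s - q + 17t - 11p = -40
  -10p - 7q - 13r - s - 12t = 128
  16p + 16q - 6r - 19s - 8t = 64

Row-reduce the augmented matrix:
R1 ← R1 / (3).
R2 ← R2 + 16·R1.
R3 ← R3 + 11·R1.
R4 ← R4 + 10·R1.
R5 ← R5 − 16·R1.
R2 ← R2 / (61).
R1 ← R1 − 3·R2.
R3 ← R3 − 32·R2.
R4 ← R4 − 23·R2.
R5 ← R5 + 32·R2.
R3 ← R3 / (228/61).
R1 ← R1 − 29/61·R3.
R2 ← R2 + 30/61·R3.
R4 ← R4 + 713/61·R3.
R5 ← R5 + 350/61·R3.
R4 ← R4 / (-17521/228).
R1 ← R1 − 193/228·R4.
R2 ← R2 + 451/114·R4.
R3 ← R3 + 331/76·R4.
R5 ← R5 − 527/114·R4.
R5 ← R5 / (352871/17521).
R1 ← R1 + 27761/17521·R5.
R2 ← R2 + 14964/17521·R5.
R3 ← R3 − 47511/17521·R5.
R4 ← R4 + 25033/17521·R5.
Reading off the reduced rows gives p = 2, q = -6, r = -6, s = -4, t = -2.

p = 2, q = -6, r = -6, s = -4, t = -2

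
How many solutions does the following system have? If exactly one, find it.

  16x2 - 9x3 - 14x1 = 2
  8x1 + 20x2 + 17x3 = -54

infinitely many solutions

Row-reduce:
R1 ← R1 / (-14).
R2 ← R2 − 8·R1.
R2 ← R2 / (204/7).
R1 ← R1 + 8/7·R2.
Rank is 2 with 3 unknowns, leaving x3 free.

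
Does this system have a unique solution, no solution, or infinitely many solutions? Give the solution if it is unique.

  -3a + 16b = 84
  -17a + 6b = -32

Row-reduce the augmented matrix:
R1 ← R1 / (-3).
R2 ← R2 + 17·R1.
R2 ← R2 / (-254/3).
R1 ← R1 + 16/3·R2.
Reading off the reduced rows gives a = 4, b = 6.

a = 4, b = 6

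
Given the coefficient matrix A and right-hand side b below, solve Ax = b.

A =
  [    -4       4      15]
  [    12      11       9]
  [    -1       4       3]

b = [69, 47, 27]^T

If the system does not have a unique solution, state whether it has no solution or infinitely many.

Row-reduce the augmented matrix:
R1 ← R1 / (-4).
R2 ← R2 − 12·R1.
R3 ← R3 + 1·R1.
R2 ← R2 / (23).
R1 ← R1 + 1·R2.
R3 ← R3 − 3·R2.
R3 ← R3 / (-717/92).
R1 ← R1 + 129/92·R3.
R2 ← R2 − 54/23·R3.
Reading off the reduced rows gives x_1 = -2, x_2 = 4, x_3 = 3.

x_1 = -2, x_2 = 4, x_3 = 3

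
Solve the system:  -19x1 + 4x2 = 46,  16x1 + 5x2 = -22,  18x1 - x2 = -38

Row-reduce the augmented matrix:
R1 ← R1 / (-19).
R2 ← R2 − 16·R1.
R3 ← R3 − 18·R1.
R2 ← R2 / (159/19).
R1 ← R1 + 4/19·R2.
R3 ← R3 − 53/19·R2.
R3 reduces to 0 = 0, so the extra equation is consistent.
Reading off the reduced rows gives x1 = -2, x2 = 2.

x1 = -2, x2 = 2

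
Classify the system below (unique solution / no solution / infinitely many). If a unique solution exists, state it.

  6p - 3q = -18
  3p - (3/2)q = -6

Row-reduce:
R1 ← R1 / (6).
R2 ← R2 − 3·R1.
Row 2 reduces to 0 = 3, a contradiction. The system is inconsistent.

no solution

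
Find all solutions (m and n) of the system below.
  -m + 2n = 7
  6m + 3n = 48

m = 5, n = 6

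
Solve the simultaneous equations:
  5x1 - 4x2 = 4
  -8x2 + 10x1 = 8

Row-reduce:
R1 ← R1 / (5).
R2 ← R2 − 10·R1.
Rank is 1 with 2 unknowns, leaving x2 free.

infinitely many solutions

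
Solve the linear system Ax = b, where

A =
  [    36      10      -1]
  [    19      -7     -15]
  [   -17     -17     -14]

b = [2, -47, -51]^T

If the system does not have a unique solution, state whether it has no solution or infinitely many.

Row-reduce:
R1 ← R1 / (36).
R2 ← R2 − 19·R1.
R3 ← R3 + 17·R1.
R2 ← R2 / (-221/18).
R1 ← R1 − 5/18·R2.
R3 ← R3 + 221/18·R2.
Row 3 reduces to 0 = -2, a contradiction. The system is inconsistent.

no solution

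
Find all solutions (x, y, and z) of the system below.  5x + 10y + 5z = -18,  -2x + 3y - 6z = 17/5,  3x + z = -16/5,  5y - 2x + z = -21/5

Row-reduce the augmented matrix:
R1 ← R1 / (5).
R2 ← R2 + 2·R1.
R3 ← R3 − 3·R1.
R4 ← R4 + 2·R1.
R2 ← R2 / (7).
R1 ← R1 − 2·R2.
R3 ← R3 + 6·R2.
R4 ← R4 − 9·R2.
R3 ← R3 / (-38/7).
R1 ← R1 − 15/7·R3.
R2 ← R2 + 4/7·R3.
R4 ← R4 − 57/7·R3.
R4 reduces to 0 = 0, so the extra equation is consistent.
Reading off the reduced rows gives x = -4/5, y = -1, z = -4/5.

x = -4/5, y = -1, z = -4/5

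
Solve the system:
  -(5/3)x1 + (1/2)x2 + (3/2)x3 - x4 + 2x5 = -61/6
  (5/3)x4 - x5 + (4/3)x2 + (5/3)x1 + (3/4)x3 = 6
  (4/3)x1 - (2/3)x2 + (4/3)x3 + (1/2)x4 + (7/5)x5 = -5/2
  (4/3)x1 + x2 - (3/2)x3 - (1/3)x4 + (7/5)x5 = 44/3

infinitely many solutions

Row-reduce:
R1 ← R1 / (-5/3).
R2 ← R2 − 5/3·R1.
R3 ← R3 − 4/3·R1.
R4 ← R4 − 4/3·R1.
R2 ← R2 / (11/6).
R1 ← R1 + 3/10·R2.
R3 ← R3 + 4/15·R2.
R4 ← R4 − 7/5·R2.
R3 ← R3 / (472/165).
R1 ← R1 + 117/220·R3.
R2 ← R2 − 27/22·R3.
R4 ← R4 + 111/55·R3.
R4 ← R4 / (-5057/2832).
R1 ← R1 − 2535/3776·R4.
R2 ← R2 − 851/1888·R4.
R3 ← R3 + 67/944·R4.
Rank is 4 with 5 unknowns, leaving x5 free.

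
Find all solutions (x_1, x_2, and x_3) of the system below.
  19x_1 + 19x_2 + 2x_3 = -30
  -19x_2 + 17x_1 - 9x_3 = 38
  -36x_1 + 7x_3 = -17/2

Row-reduce:
R1 ← R1 / (19).
R2 ← R2 − 17·R1.
R3 ← R3 + 36·R1.
R2 ← R2 / (-36).
R1 ← R1 − 1·R2.
R3 ← R3 − 36·R2.
Row 3 reduces to 0 = -1/2, a contradiction. The system is inconsistent.

no solution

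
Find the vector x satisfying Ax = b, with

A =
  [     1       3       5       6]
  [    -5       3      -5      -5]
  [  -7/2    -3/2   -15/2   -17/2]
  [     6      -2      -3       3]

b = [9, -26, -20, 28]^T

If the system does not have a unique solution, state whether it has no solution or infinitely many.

Row-reduce:
R2 ← R2 + 5·R1.
R3 ← R3 + 7/2·R1.
R4 ← R4 − 6·R1.
R2 ← R2 / (18).
R1 ← R1 − 3·R2.
R3 ← R3 − 9·R2.
R4 ← R4 + 20·R2.
Swap R3 and R4.
R3 ← R3 / (-97/9).
R1 ← R1 − 5/3·R3.
R2 ← R2 − 10/9·R3.
Row 4 reduces to 0 = 2, a contradiction. The system is inconsistent.

no solution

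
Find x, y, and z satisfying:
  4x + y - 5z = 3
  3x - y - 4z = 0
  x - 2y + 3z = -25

x = -6, y = 2, z = -5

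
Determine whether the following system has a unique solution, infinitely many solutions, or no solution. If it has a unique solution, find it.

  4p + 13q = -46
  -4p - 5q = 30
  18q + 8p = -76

Row-reduce the augmented matrix:
R1 ← R1 / (4).
R2 ← R2 + 4·R1.
R3 ← R3 − 8·R1.
R2 ← R2 / (8).
R1 ← R1 − 13/4·R2.
R3 ← R3 + 8·R2.
R3 reduces to 0 = 0, so the extra equation is consistent.
Reading off the reduced rows gives p = -5, q = -2.

p = -5, q = -2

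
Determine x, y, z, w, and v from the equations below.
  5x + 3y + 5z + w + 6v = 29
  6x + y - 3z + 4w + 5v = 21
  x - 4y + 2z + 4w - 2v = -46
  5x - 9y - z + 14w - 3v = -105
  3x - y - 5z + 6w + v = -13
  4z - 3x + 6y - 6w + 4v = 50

Row-reduce the augmented matrix:
R1 ← R1 / (5).
R2 ← R2 − 6·R1.
R3 ← R3 − 1·R1.
R4 ← R4 − 5·R1.
R5 ← R5 − 3·R1.
R6 ← R6 + 3·R1.
R2 ← R2 / (-13/5).
R1 ← R1 − 3/5·R2.
R3 ← R3 + 23/5·R2.
R4 ← R4 + 12·R2.
R5 ← R5 + 14/5·R2.
R6 ← R6 − 39/5·R2.
R3 ← R3 / (220/13).
R1 ← R1 + 14/13·R3.
R2 ← R2 − 45/13·R3.
R4 ← R4 − 462/13·R3.
R5 ← R5 − 22/13·R3.
R6 ← R6 + 20·R3.
R4 ← R4 / (5/2).
R1 ← R1 − 17/22·R4.
R2 ← R2 + 37/44·R4.
R3 ← R3 + 3/44·R4.
R5 ← R5 − 5/2·R4.
R6 ← R6 − 18/11·R4.
Swap R5 and R6.
R5 ← R5 / (554/275).
R1 ← R1 − 228/275·R5.
R2 ← R2 − 166/275·R5.
R3 ← R3 − 9/275·R5.
R4 ← R4 + 3/25·R5.
R6 reduces to 0 = 0, so the extra equation is consistent.
Reading off the reduced rows gives x = 4, y = 6, z = -2, w = -5, v = 1.

x = 4, y = 6, z = -2, w = -5, v = 1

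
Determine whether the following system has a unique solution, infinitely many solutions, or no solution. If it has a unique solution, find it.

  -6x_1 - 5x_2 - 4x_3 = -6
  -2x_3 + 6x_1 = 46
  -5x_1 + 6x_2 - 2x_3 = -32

x_1 = 6, x_2 = -2, x_3 = -5

Row-reduce the augmented matrix:
R1 ← R1 / (-6).
R2 ← R2 − 6·R1.
R3 ← R3 + 5·R1.
R2 ← R2 / (-5).
R1 ← R1 − 5/6·R2.
R3 ← R3 − 61/6·R2.
R3 ← R3 / (-163/15).
R1 ← R1 + 1/3·R3.
R2 ← R2 − 6/5·R3.
Reading off the reduced rows gives x_1 = 6, x_2 = -2, x_3 = -5.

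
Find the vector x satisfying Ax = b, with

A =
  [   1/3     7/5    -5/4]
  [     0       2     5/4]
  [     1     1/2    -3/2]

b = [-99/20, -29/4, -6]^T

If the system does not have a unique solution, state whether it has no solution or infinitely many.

x_1 = -6, x_2 = -3, x_3 = -1

Row-reduce the augmented matrix:
R1 ← R1 / (1/3).
R3 ← R3 − 1·R1.
R2 ← R2 / (2).
R1 ← R1 − 21/5·R2.
R3 ← R3 + 37/10·R2.
R3 ← R3 / (73/16).
R1 ← R1 + 51/8·R3.
R2 ← R2 − 5/8·R3.
Reading off the reduced rows gives x_1 = -6, x_2 = -3, x_3 = -1.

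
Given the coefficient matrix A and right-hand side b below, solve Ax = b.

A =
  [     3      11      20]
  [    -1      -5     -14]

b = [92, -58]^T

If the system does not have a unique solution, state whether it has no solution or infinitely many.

Row-reduce:
R1 ← R1 / (3).
R2 ← R2 + 1·R1.
R2 ← R2 / (-4/3).
R1 ← R1 − 11/3·R2.
Rank is 2 with 3 unknowns, leaving x_3 free.

infinitely many solutions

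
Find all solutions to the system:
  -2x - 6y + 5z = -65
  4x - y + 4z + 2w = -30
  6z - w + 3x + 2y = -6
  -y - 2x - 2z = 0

Row-reduce the augmented matrix:
R1 ← R1 / (-2).
R2 ← R2 − 4·R1.
R3 ← R3 − 3·R1.
R4 ← R4 + 2·R1.
R2 ← R2 / (-13).
R1 ← R1 − 3·R2.
R3 ← R3 + 7·R2.
R4 ← R4 − 5·R2.
R3 ← R3 / (155/26).
R1 ← R1 − 19/26·R3.
R2 ← R2 + 14/13·R3.
R4 ← R4 + 21/13·R3.
R4 ← R4 / (32/155).
R1 ← R1 − 111/155·R4.
R2 ← R2 + 82/155·R4.
R3 ← R3 + 54/155·R4.
Reading off the reduced rows gives x = 2, y = 6, z = -5, w = -6.

x = 2, y = 6, z = -5, w = -6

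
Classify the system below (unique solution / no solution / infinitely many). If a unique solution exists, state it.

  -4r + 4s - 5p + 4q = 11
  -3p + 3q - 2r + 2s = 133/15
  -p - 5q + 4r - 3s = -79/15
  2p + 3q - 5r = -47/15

Row-reduce the augmented matrix:
R1 ← R1 / (-5).
R2 ← R2 + 3·R1.
R3 ← R3 + 1·R1.
R4 ← R4 − 2·R1.
R2 ← R2 / (3/5).
R1 ← R1 + 4/5·R2.
R3 ← R3 + 29/5·R2.
R4 ← R4 − 23/5·R2.
R3 ← R3 / (26/3).
R1 ← R1 − 4/3·R3.
R2 ← R2 − 2/3·R3.
R4 ← R4 + 29/3·R3.
R4 ← R4 / (-101/26).
R1 ← R1 + 2/13·R4.
R2 ← R2 + 1/13·R4.
R3 ← R3 + 23/26·R4.
Reading off the reduced rows gives p = -7/5, q = 8/3, r = 5/3, s = 0.

p = -7/5, q = 8/3, r = 5/3, s = 0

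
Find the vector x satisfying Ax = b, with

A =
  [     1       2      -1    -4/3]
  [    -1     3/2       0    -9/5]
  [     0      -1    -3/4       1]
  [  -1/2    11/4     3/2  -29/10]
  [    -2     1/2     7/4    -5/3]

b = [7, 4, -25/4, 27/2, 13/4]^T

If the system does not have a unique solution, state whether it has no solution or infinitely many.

Row-reduce:
R2 ← R2 + 1·R1.
R4 ← R4 + 1/2·R1.
R5 ← R5 + 2·R1.
R2 ← R2 / (7/2).
R1 ← R1 − 2·R2.
R3 ← R3 + 1·R2.
R4 ← R4 − 15/4·R2.
R5 ← R5 − 9/2·R2.
R3 ← R3 / (-29/28).
R1 ← R1 + 3/7·R3.
R2 ← R2 + 2/7·R3.
R4 ← R4 − 29/14·R3.
R5 ← R5 − 29/28·R3.
Swap R4 and R5.
R4 ← R4 / (-1/5).
R1 ← R1 − 12/29·R4.
R2 ← R2 + 134/145·R4.
R3 ← R3 + 44/435·R4.
Row 5 reduces to 0 = -1, a contradiction. The system is inconsistent.

no solution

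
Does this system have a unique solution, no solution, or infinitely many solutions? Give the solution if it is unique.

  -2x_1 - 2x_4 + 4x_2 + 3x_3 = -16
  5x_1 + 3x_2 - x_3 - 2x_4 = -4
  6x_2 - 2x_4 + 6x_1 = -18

Row-reduce:
R1 ← R1 / (-2).
R2 ← R2 − 5·R1.
R3 ← R3 − 6·R1.
R2 ← R2 / (13).
R1 ← R1 + 2·R2.
R3 ← R3 − 18·R2.
R3 ← R3 / (22/13).
R1 ← R1 + 1/13·R3.
R2 ← R2 + 7/13·R3.
Rank is 3 with 4 unknowns, leaving x_3 free.

infinitely many solutions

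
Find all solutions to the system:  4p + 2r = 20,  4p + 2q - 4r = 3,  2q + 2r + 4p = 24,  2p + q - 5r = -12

no solution

Row-reduce:
R1 ← R1 / (4).
R2 ← R2 − 4·R1.
R3 ← R3 − 4·R1.
R4 ← R4 − 2·R1.
R2 ← R2 / (2).
R3 ← R3 − 2·R2.
R4 ← R4 − 1·R2.
R3 ← R3 / (6).
R1 ← R1 − 1/2·R3.
R2 ← R2 + 3·R3.
R4 ← R4 + 3·R3.
Row 4 reduces to 0 = -3, a contradiction. The system is inconsistent.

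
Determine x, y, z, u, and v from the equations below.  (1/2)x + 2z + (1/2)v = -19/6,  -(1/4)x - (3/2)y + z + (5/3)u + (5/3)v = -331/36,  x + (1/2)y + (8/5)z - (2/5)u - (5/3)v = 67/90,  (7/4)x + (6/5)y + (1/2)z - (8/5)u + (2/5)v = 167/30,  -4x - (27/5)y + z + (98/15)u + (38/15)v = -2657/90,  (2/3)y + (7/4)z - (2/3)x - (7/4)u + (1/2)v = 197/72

x = 1/3, y = 1, z = -3/2, u = -3, v = -2/3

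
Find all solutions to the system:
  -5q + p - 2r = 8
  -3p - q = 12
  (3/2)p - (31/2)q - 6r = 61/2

no solution

Row-reduce:
R2 ← R2 + 3·R1.
R3 ← R3 − 3/2·R1.
R2 ← R2 / (-16).
R1 ← R1 + 5·R2.
R3 ← R3 + 8·R2.
Row 3 reduces to 0 = 1/2, a contradiction. The system is inconsistent.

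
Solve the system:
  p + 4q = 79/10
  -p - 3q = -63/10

p = 3/2, q = 8/5

Row-reduce the augmented matrix:
R2 ← R2 + 1·R1.
R1 ← R1 − 4·R2.
Reading off the reduced rows gives p = 3/2, q = 8/5.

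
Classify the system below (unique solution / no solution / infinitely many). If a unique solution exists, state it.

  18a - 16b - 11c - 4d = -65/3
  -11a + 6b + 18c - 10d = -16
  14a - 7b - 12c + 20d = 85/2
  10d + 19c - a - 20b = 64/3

a = 0, b = 1/2, c = 1/3, d = 5/2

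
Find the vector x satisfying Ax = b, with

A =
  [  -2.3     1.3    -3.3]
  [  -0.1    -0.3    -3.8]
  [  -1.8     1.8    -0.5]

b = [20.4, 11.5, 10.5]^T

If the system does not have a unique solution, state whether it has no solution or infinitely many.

x_1 = -4, x_2 = 1, x_3 = -3

Row-reduce the augmented matrix:
R1 ← R1 / (-23/10).
R2 ← R2 + 1/10·R1.
R3 ← R3 + 9/5·R1.
R2 ← R2 / (-41/115).
R1 ← R1 + 13/23·R2.
R3 ← R3 − 18/23·R2.
R3 ← R3 / (-2437/410).
R1 ← R1 − 593/82·R3.
R2 ← R2 − 841/82·R3.
Reading off the reduced rows gives x_1 = -4, x_2 = 1, x_3 = -3.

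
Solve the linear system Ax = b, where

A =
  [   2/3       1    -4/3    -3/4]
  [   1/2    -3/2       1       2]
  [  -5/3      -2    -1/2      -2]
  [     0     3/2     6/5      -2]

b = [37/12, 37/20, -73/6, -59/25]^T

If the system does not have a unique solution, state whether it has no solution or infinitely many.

x_1 = 5/2, x_2 = 2, x_3 = -4/5, x_4 = 11/5

Row-reduce the augmented matrix:
R1 ← R1 / (2/3).
R2 ← R2 − 1/2·R1.
R3 ← R3 + 5/3·R1.
R2 ← R2 / (-9/4).
R1 ← R1 − 3/2·R2.
R3 ← R3 − 1/2·R2.
R4 ← R4 − 3/2·R2.
R3 ← R3 / (-61/18).
R1 ← R1 + 2/3·R3.
R2 ← R2 + 8/9·R3.
R4 ← R4 − 38/15·R3.
R4 ← R4 / (-6741/2440).
R1 ← R1 − 301/244·R4.
R2 ← R2 + 199/732·R4.
R3 ← R3 − 119/122·R4.
Reading off the reduced rows gives x_1 = 5/2, x_2 = 2, x_3 = -4/5, x_4 = 11/5.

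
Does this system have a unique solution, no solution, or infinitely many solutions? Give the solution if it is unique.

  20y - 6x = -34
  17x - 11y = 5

x = -1, y = -2

Row-reduce the augmented matrix:
R1 ← R1 / (-6).
R2 ← R2 − 17·R1.
R2 ← R2 / (137/3).
R1 ← R1 + 10/3·R2.
Reading off the reduced rows gives x = -1, y = -2.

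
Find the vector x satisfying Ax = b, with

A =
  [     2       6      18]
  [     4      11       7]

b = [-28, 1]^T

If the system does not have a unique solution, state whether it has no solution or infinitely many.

Row-reduce:
R1 ← R1 / (2).
R2 ← R2 − 4·R1.
R2 ← R2 / (-1).
R1 ← R1 − 3·R2.
Rank is 2 with 3 unknowns, leaving x_3 free.

infinitely many solutions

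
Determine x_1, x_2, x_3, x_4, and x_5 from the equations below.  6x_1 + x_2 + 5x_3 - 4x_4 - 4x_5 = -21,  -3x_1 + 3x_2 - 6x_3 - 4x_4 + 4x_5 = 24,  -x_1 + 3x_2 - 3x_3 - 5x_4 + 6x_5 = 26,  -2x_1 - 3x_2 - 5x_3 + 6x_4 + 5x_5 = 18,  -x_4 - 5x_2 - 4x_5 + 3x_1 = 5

Row-reduce the augmented matrix:
R1 ← R1 / (6).
R2 ← R2 + 3·R1.
R3 ← R3 + 1·R1.
R4 ← R4 + 2·R1.
R5 ← R5 − 3·R1.
R2 ← R2 / (7/2).
R1 ← R1 − 1/6·R2.
R3 ← R3 − 19/6·R2.
R4 ← R4 + 8/3·R2.
R5 ← R5 + 11/2·R2.
R1 ← R1 − 1·R3.
R2 ← R2 + 1·R3.
R4 ← R4 + 6·R3.
R5 ← R5 + 8·R3.
R4 ← R4 / (-4/3).
R1 ← R1 + 1/7·R4.
R2 ← R2 + 41/21·R4.
R3 ← R3 + 5/21·R4.
R5 ← R5 + 31/3·R4.
R5 ← R5 / (-699/4).
R1 ← R1 + 199/28·R5.
R2 ← R2 + 965/28·R5.
R3 ← R3 + 33/28·R5.
R4 ← R4 + 79/4·R5.
Reading off the reduced rows gives x_1 = -2, x_2 = -4, x_3 = -1, x_4 = -3, x_5 = 3.

x_1 = -2, x_2 = -4, x_3 = -1, x_4 = -3, x_5 = 3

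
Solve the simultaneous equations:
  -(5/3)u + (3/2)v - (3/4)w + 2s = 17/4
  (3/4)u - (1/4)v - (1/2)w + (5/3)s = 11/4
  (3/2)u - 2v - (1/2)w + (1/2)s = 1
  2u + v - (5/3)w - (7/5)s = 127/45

Row-reduce the augmented matrix:
R1 ← R1 / (-5/3).
R2 ← R2 − 3/4·R1.
R3 ← R3 − 3/2·R1.
R4 ← R4 − 2·R1.
R2 ← R2 / (17/40).
R1 ← R1 + 9/10·R2.
R3 ← R3 + 13/20·R2.
R4 ← R4 − 14/5·R2.
R3 ← R3 / (-167/68).
R1 ← R1 + 45/34·R3.
R2 ← R2 + 67/34·R3.
R4 ← R4 − 301/102·R3.
R4 ← R4 / (-63346/7515).
R1 ← R1 − 147/167·R4.
R2 ← R2 − 523/501·R4.
R3 ← R3 + 1270/501·R4.
Reading off the reduced rows gives u = 0, v = 1/3, w = -7/3, s = 1.

u = 0, v = 1/3, w = -7/3, s = 1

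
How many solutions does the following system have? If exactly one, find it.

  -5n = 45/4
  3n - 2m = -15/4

m = -3/2, n = -9/4

Row-reduce the augmented matrix:
Swap R1 and R2.
R1 ← R1 / (-2).
R2 ← R2 / (-5).
R1 ← R1 + 3/2·R2.
Reading off the reduced rows gives m = -3/2, n = -9/4.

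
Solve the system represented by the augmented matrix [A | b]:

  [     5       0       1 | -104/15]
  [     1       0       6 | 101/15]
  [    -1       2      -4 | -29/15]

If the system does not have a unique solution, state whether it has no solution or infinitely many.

x_1 = -5/3, x_2 = 1, x_3 = 7/5

Row-reduce the augmented matrix:
R1 ← R1 / (5).
R2 ← R2 − 1·R1.
R3 ← R3 + 1·R1.
Swap R2 and R3.
R2 ← R2 / (2).
R3 ← R3 / (29/5).
R1 ← R1 − 1/5·R3.
R2 ← R2 + 19/10·R3.
Reading off the reduced rows gives x_1 = -5/3, x_2 = 1, x_3 = 7/5.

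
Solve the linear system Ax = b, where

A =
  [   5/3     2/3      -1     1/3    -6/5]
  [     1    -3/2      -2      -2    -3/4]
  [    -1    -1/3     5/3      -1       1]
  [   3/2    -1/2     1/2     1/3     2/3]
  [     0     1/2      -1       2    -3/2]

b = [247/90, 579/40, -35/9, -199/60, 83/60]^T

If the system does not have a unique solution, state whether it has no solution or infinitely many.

x_1 = -1/2, x_2 = -7/3, x_3 = -14/5, x_4 = -2, x_5 = -5/2

Row-reduce the augmented matrix:
R1 ← R1 / (5/3).
R2 ← R2 − 1·R1.
R3 ← R3 + 1·R1.
R4 ← R4 − 3/2·R1.
R2 ← R2 / (-19/10).
R1 ← R1 − 2/5·R2.
R3 ← R3 − 1/15·R2.
R4 ← R4 + 11/10·R2.
R5 ← R5 − 1/2·R2.
R3 ← R3 / (58/57).
R1 ← R1 + 17/19·R3.
R2 ← R2 − 14/19·R3.
R4 ← R4 − 42/19·R3.
R5 ← R5 + 26/19·R3.
R4 ← R4 / (559/174).
R1 ← R1 + 30/29·R4.
R2 ← R2 − 52/29·R4.
R3 ← R3 + 25/29·R4.
R5 ← R5 − 7/29·R4.
R5 ← R5 / (-1049/860).
R1 ← R1 + 93/860·R5.
R2 ← R2 + 179/215·R5.
R3 ← R3 − 503/860·R5.
R4 ← R4 − 31/86·R5.
Reading off the reduced rows gives x_1 = -1/2, x_2 = -7/3, x_3 = -14/5, x_4 = -2, x_5 = -5/2.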